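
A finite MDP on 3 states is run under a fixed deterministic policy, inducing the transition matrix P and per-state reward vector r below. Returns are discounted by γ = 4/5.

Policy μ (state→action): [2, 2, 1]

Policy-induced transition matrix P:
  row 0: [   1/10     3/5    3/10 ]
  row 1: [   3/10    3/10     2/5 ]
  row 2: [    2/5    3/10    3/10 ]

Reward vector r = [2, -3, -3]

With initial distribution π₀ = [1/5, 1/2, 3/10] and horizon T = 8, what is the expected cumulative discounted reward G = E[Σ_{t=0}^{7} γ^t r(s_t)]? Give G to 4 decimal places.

G = -7.0429

t=0: π = [0.2000, 0.5000, 0.3000], E[r] = -2.0000, γ^t·E[r] = -2.000000, running G = -2.000000
t=1: π = [0.2900, 0.3600, 0.3500], E[r] = -1.5500, γ^t·E[r] = -1.240000, running G = -3.240000
t=2: π = [0.2770, 0.3870, 0.3360], E[r] = -1.6150, γ^t·E[r] = -1.033600, running G = -4.273600
t=3: π = [0.2782, 0.3831, 0.3387], E[r] = -1.6090, γ^t·E[r] = -0.823808, running G = -5.097408
t=4: π = [0.2782, 0.3835, 0.3383], E[r] = -1.6089, γ^t·E[r] = -0.658985, running G = -5.756393
t=5: π = [0.2782, 0.3835, 0.3383], E[r] = -1.6091, γ^t·E[r] = -0.527262, running G = -6.283655
t=6: π = [0.2782, 0.3835, 0.3383], E[r] = -1.6090, γ^t·E[r] = -0.421793, running G = -6.705447
t=7: π = [0.2782, 0.3835, 0.3383], E[r] = -1.6090, γ^t·E[r] = -0.337437, running G = -7.042884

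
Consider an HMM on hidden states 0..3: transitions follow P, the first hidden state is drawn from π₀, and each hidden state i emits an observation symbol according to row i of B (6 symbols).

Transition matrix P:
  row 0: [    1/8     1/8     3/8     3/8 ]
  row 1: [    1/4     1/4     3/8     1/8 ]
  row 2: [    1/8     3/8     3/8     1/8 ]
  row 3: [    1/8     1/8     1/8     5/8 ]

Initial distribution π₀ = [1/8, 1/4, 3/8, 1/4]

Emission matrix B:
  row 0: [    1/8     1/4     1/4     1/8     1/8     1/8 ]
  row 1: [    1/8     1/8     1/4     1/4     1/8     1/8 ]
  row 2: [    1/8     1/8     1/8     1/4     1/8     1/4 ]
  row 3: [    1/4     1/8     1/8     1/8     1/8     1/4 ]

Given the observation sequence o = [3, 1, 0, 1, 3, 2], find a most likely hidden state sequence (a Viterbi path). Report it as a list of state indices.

t=0: δ = [1.562e-02, 6.250e-02, 9.375e-02, 3.125e-02]  (obs o_0=3)
t=1: δ = [3.906e-03, 4.395e-03, 4.395e-03, 2.441e-03]  ψ = [1, 2, 2, 3]  (obs o_1=1)
t=2: δ = [1.373e-04, 2.060e-04, 2.060e-04, 3.815e-04]  ψ = [1, 2, 1, 3]  (obs o_2=0)
t=3: δ = [1.287e-05, 9.656e-06, 9.656e-06, 2.980e-05]  ψ = [1, 2, 1, 3]  (obs o_3=1)
t=4: δ = [4.657e-07, 9.313e-07, 1.207e-06, 2.328e-06]  ψ = [3, 3, 0, 3]  (obs o_4=3)
t=5: δ = [7.276e-08, 1.132e-07, 5.658e-08, 1.819e-07]  ψ = [3, 2, 2, 3]  (obs o_5=2)
backtrack: best end state = 3; path = [3, 3, 3, 3, 3, 3]

path = [3, 3, 3, 3, 3, 3]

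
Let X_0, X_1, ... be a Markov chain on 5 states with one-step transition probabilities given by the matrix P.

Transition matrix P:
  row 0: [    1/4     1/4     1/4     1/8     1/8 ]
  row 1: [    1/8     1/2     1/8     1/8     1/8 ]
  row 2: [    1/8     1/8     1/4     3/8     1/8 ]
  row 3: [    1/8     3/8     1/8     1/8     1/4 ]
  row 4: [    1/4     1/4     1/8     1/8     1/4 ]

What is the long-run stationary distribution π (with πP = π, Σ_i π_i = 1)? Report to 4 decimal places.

π = [0.1667, 0.3333, 0.1667, 0.1667, 0.1667]

Balance equations π_j = Σ_i π_i·P[i][j]:
  π_0 = 1/4·π_0 + 1/8·π_1 + 1/8·π_2 + 1/8·π_3 + 1/4·π_4
  π_1 = 1/4·π_0 + 1/2·π_1 + 1/8·π_2 + 3/8·π_3 + 1/4·π_4
  π_2 = 1/4·π_0 + 1/8·π_1 + 1/4·π_2 + 1/8·π_3 + 1/8·π_4
  π_3 = 1/8·π_0 + 1/8·π_1 + 3/8·π_2 + 1/8·π_3 + 1/8·π_4
  normalize: π_0 + π_1 + π_2 + π_3 + π_4 = 1
Solving the linear system gives exactly π = [1/6, 1/3, 1/6, 1/6, 1/6].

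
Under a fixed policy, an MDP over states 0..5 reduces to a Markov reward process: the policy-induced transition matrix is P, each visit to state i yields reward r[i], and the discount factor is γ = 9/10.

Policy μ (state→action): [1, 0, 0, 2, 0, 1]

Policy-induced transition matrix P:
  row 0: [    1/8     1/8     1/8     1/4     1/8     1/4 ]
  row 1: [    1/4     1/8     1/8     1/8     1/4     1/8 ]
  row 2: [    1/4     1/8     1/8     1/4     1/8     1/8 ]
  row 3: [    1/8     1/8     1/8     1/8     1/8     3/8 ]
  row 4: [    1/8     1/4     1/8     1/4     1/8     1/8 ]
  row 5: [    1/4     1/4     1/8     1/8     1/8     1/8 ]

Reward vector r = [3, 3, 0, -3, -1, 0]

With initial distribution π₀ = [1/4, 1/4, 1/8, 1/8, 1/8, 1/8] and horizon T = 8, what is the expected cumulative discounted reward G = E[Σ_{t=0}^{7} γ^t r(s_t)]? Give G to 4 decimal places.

G = 2.6710

t=0: π = [0.2500, 0.2500, 0.1250, 0.1250, 0.1250, 0.1250], E[r] = 1.0000, γ^t·E[r] = 1.000000, running G = 1.000000
t=1: π = [0.1875, 0.1563, 0.1250, 0.1875, 0.1563, 0.1875], E[r] = 0.3125, γ^t·E[r] = 0.281250, running G = 1.281250
t=2: π = [0.1836, 0.1680, 0.1250, 0.1836, 0.1445, 0.1953], E[r] = 0.3594, γ^t·E[r] = 0.291094, running G = 1.572344
t=3: π = [0.1860, 0.1675, 0.1250, 0.1816, 0.1460, 0.1938], E[r] = 0.3696, γ^t·E[r] = 0.269459, running G = 1.841803
t=4: π = [0.1858, 0.1675, 0.1250, 0.1821, 0.1459, 0.1937], E[r] = 0.3675, γ^t·E[r] = 0.241112, running G = 2.082915
t=5: π = [0.1858, 0.1674, 0.1250, 0.1821, 0.1459, 0.1938], E[r] = 0.3674, γ^t·E[r] = 0.216974, running G = 2.299889
t=6: π = [0.1858, 0.1675, 0.1250, 0.1821, 0.1459, 0.1937], E[r] = 0.3675, γ^t·E[r] = 0.195313, running G = 2.495202
t=7: π = [0.1858, 0.1675, 0.1250, 0.1821, 0.1459, 0.1937], E[r] = 0.3675, γ^t·E[r] = 0.175778, running G = 2.670980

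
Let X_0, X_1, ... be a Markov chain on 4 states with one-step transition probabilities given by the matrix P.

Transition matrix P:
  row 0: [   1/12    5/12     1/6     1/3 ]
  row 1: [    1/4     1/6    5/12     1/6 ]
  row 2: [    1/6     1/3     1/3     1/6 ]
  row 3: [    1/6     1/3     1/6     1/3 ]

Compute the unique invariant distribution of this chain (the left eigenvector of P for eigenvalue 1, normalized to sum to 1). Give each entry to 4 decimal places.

π = [0.1768, 0.2983, 0.2895, 0.2354]

Balance equations π_j = Σ_i π_i·P[i][j]:
  π_0 = 1/12·π_0 + 1/4·π_1 + 1/6·π_2 + 1/6·π_3
  π_1 = 5/12·π_0 + 1/6·π_1 + 1/3·π_2 + 1/3·π_3
  π_2 = 1/6·π_0 + 5/12·π_1 + 1/3·π_2 + 1/6·π_3
  normalize: π_0 + π_1 + π_2 + π_3 = 1
Solving the linear system gives exactly π = [32/181, 54/181, 262/905, 213/905].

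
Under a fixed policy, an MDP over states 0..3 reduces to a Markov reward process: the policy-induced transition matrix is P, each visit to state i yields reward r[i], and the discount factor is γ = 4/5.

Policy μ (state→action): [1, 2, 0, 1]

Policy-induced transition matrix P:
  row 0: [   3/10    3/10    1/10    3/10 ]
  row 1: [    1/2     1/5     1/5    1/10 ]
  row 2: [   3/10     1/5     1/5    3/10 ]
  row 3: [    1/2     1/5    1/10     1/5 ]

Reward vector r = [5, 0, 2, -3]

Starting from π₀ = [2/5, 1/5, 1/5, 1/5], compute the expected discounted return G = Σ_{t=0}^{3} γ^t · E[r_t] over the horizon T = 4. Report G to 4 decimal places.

t=0: π = [0.4000, 0.2000, 0.2000, 0.2000], E[r] = 1.8000, γ^t·E[r] = 1.800000, running G = 1.800000
t=1: π = [0.3800, 0.2400, 0.1400, 0.2400], E[r] = 1.4600, γ^t·E[r] = 1.168000, running G = 2.968000
t=2: π = [0.3960, 0.2380, 0.1380, 0.2280], E[r] = 1.5720, γ^t·E[r] = 1.006080, running G = 3.974080
t=3: π = [0.3932, 0.2396, 0.1376, 0.2296], E[r] = 1.5524, γ^t·E[r] = 0.794829, running G = 4.768909

G = 4.7689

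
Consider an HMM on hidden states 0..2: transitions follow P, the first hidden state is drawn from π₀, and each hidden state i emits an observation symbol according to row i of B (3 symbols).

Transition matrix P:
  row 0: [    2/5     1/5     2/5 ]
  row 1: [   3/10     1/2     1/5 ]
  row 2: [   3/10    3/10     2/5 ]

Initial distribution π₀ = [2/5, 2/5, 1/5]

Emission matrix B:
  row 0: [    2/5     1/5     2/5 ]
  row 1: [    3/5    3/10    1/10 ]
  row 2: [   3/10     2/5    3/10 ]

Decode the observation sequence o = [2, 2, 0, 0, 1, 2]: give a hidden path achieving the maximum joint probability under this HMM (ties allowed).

path = [0, 2, 1, 1, 1, 0]

t=0: δ = [1.600e-01, 4.000e-02, 6.000e-02]  (obs o_0=2)
t=1: δ = [2.560e-02, 3.200e-03, 1.920e-02]  ψ = [0, 0, 0]  (obs o_1=2)
t=2: δ = [4.096e-03, 3.456e-03, 3.072e-03]  ψ = [0, 2, 0]  (obs o_2=0)
t=3: δ = [6.554e-04, 1.037e-03, 4.915e-04]  ψ = [0, 1, 0]  (obs o_3=0)
t=4: δ = [6.221e-05, 1.555e-04, 1.049e-04]  ψ = [1, 1, 0]  (obs o_4=1)
t=5: δ = [1.866e-05, 7.776e-06, 1.258e-05]  ψ = [1, 1, 2]  (obs o_5=2)
backtrack: best end state = 0; path = [0, 2, 1, 1, 1, 0]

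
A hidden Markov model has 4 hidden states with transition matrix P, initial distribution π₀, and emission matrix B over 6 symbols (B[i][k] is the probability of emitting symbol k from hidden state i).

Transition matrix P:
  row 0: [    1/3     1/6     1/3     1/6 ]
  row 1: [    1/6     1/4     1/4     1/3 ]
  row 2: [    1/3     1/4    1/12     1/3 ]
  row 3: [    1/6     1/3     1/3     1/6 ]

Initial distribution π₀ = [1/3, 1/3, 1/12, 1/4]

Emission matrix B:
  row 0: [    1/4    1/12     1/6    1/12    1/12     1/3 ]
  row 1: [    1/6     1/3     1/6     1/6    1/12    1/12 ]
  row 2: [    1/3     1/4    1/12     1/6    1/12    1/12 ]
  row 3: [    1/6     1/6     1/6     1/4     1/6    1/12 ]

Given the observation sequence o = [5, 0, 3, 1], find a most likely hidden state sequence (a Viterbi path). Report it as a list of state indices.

path = [0, 2, 3, 1]

t=0: δ = [1.111e-01, 2.778e-02, 6.944e-03, 2.083e-02]  (obs o_0=5)
t=1: δ = [9.259e-03, 3.086e-03, 1.235e-02, 3.086e-03]  ψ = [0, 0, 0, 0]  (obs o_1=0)
t=2: δ = [3.429e-04, 5.144e-04, 5.144e-04, 1.029e-03]  ψ = [2, 2, 0, 2]  (obs o_2=3)
t=3: δ = [1.429e-05, 1.143e-04, 8.573e-05, 2.858e-05]  ψ = [2, 3, 3, 1]  (obs o_3=1)
backtrack: best end state = 1; path = [0, 2, 3, 1]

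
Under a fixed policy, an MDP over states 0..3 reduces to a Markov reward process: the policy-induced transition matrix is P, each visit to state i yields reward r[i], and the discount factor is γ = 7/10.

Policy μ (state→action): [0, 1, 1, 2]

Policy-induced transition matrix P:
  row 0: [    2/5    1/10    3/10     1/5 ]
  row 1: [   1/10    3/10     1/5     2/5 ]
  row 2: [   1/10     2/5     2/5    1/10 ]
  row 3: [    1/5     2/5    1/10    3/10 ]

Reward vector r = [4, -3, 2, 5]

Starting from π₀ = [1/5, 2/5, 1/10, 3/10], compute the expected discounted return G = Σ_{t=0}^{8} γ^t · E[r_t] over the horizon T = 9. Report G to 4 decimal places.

t=0: π = [0.2000, 0.4000, 0.1000, 0.3000], E[r] = 1.3000, γ^t·E[r] = 1.300000, running G = 1.300000
t=1: π = [0.1900, 0.3000, 0.2100, 0.3000], E[r] = 1.7800, γ^t·E[r] = 1.246000, running G = 2.546000
t=2: π = [0.1870, 0.3130, 0.2310, 0.2690], E[r] = 1.6160, γ^t·E[r] = 0.791840, running G = 3.337840
t=3: π = [0.1830, 0.3126, 0.2380, 0.2664], E[r] = 1.6022, γ^t·E[r] = 0.549555, running G = 3.887395
t=4: π = [0.1815, 0.3138, 0.2393, 0.2654], E[r] = 1.5900, γ^t·E[r] = 0.381749, running G = 4.269144
t=5: π = [0.1810, 0.3142, 0.2395, 0.2654], E[r] = 1.5874, γ^t·E[r] = 0.266788, running G = 4.535932
t=6: π = [0.1808, 0.3143, 0.2395, 0.2654], E[r] = 1.5865, γ^t·E[r] = 0.186652, running G = 4.722583
t=7: π = [0.1808, 0.3143, 0.2394, 0.2655], E[r] = 1.5863, γ^t·E[r] = 0.130642, running G = 4.853226
t=8: π = [0.1808, 0.3143, 0.2394, 0.2655], E[r] = 1.5863, γ^t·E[r] = 0.091448, running G = 4.944674

G = 4.9447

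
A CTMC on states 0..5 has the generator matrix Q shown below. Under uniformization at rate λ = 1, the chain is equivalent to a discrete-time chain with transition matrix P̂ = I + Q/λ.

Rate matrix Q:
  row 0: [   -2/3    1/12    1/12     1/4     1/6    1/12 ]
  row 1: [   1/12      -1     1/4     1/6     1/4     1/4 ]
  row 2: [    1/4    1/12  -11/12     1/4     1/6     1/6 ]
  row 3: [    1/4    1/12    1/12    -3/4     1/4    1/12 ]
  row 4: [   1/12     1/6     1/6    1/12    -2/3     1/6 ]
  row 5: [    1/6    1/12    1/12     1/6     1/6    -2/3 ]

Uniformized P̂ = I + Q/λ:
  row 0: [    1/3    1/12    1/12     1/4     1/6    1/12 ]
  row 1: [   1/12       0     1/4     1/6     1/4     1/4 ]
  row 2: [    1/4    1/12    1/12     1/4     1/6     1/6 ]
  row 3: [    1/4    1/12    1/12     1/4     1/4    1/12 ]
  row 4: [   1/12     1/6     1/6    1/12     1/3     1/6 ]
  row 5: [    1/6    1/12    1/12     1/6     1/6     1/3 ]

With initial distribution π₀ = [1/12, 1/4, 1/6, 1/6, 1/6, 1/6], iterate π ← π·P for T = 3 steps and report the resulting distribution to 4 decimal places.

π = [0.1980, 0.0942, 0.1182, 0.1896, 0.2283, 0.1717]

t=0: π = [0.0833, 0.2500, 0.1667, 0.1667, 0.1667, 0.1667]
t=1: π = [0.1736, 0.0764, 0.1389, 0.1875, 0.2292, 0.1944]
t=2: π = [0.1973, 0.0961, 0.1152, 0.1892, 0.2269, 0.1753]
t=3: π = [0.1980, 0.0942, 0.1182, 0.1896, 0.2283, 0.1717]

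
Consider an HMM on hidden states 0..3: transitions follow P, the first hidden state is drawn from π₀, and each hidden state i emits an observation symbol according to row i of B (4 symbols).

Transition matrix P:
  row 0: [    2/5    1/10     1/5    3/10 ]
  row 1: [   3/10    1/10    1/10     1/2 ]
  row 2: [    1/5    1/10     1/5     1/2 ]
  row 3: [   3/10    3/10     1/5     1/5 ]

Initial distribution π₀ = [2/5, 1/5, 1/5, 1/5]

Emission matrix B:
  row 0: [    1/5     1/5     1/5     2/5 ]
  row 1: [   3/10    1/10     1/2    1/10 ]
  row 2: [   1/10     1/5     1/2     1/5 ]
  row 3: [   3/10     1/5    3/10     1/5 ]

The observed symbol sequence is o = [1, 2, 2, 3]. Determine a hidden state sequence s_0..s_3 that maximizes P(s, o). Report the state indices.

t=0: δ = [8.000e-02, 2.000e-02, 4.000e-02, 4.000e-02]  (obs o_0=1)
t=1: δ = [6.400e-03, 6.000e-03, 8.000e-03, 7.200e-03]  ψ = [0, 3, 0, 0]  (obs o_1=2)
t=2: δ = [5.120e-04, 1.080e-03, 8.000e-04, 1.200e-03]  ψ = [0, 3, 2, 2]  (obs o_2=2)
t=3: δ = [1.440e-04, 3.600e-05, 4.800e-05, 1.080e-04]  ψ = [3, 3, 3, 1]  (obs o_3=3)
backtrack: best end state = 0; path = [0, 2, 3, 0]

path = [0, 2, 3, 0]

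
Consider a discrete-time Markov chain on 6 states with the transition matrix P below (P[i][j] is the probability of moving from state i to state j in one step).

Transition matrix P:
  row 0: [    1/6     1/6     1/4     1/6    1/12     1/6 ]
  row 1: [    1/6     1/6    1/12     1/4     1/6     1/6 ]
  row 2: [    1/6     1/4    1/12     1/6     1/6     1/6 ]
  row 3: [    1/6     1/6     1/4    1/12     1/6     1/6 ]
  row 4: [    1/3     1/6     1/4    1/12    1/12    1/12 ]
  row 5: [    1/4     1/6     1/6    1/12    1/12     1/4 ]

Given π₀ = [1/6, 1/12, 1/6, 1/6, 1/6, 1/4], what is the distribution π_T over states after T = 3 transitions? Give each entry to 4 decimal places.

π = [0.2017, 0.1812, 0.1763, 0.1450, 0.1253, 0.1706]

t=0: π = [0.1667, 0.0833, 0.1667, 0.1667, 0.1667, 0.2500]
t=1: π = [0.2153, 0.1806, 0.1875, 0.1250, 0.1181, 0.1736]
t=2: π = [0.2008, 0.1823, 0.1742, 0.1470, 0.1244, 0.1713]
t=3: π = [0.2017, 0.1812, 0.1763, 0.1450, 0.1253, 0.1706]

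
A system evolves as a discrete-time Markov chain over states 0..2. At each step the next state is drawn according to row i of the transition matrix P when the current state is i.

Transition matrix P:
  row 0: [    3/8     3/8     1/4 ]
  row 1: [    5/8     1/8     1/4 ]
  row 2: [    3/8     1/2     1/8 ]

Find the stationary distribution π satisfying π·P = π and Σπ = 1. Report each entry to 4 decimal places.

Balance equations π_j = Σ_i π_i·P[i][j]:
  π_0 = 3/8·π_0 + 5/8·π_1 + 3/8·π_2
  π_1 = 3/8·π_0 + 1/8·π_1 + 1/2·π_2
  normalize: π_0 + π_1 + π_2 = 1
Solving the linear system gives exactly π = [41/90, 29/90, 2/9].

π = [0.4556, 0.3222, 0.2222]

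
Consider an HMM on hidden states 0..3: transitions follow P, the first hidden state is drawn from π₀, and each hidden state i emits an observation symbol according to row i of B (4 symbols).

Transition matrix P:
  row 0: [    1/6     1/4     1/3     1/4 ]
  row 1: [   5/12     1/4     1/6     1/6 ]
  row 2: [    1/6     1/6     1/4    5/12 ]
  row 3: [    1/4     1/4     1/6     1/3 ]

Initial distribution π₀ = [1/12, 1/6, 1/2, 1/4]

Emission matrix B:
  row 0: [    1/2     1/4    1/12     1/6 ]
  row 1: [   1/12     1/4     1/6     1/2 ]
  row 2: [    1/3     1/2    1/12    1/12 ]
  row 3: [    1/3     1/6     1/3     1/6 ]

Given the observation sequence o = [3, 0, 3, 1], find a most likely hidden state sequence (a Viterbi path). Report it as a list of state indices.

t=0: δ = [1.389e-02, 8.333e-02, 4.167e-02, 4.167e-02]  (obs o_0=3)
t=1: δ = [1.736e-02, 1.736e-03, 4.630e-03, 5.787e-03]  ψ = [1, 1, 1, 2]  (obs o_1=0)
t=2: δ = [4.823e-04, 2.170e-03, 4.823e-04, 7.234e-04]  ψ = [0, 0, 0, 0]  (obs o_2=3)
t=3: δ = [2.261e-04, 1.356e-04, 1.808e-04, 6.028e-05]  ψ = [1, 1, 1, 1]  (obs o_3=1)
backtrack: best end state = 0; path = [1, 0, 1, 0]

path = [1, 0, 1, 0]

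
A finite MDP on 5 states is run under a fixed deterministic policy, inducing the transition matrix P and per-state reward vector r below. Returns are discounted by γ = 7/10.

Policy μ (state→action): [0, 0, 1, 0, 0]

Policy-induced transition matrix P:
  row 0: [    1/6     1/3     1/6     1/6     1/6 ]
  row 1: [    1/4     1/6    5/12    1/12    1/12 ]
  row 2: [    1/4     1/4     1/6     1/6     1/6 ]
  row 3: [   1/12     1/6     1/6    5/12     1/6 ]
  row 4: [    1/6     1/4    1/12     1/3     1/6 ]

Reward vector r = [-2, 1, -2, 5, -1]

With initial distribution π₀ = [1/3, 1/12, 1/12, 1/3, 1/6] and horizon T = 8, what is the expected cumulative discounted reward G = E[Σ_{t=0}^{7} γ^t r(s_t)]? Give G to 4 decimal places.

G = 1.9654

t=0: π = [0.3333, 0.0833, 0.0833, 0.3333, 0.1667], E[r] = 0.7500, γ^t·E[r] = 0.750000, running G = 0.750000
t=1: π = [0.1528, 0.2431, 0.1736, 0.2708, 0.1597], E[r] = 0.7847, γ^t·E[r] = 0.549306, running G = 1.299306
t=2: π = [0.1788, 0.2199, 0.2141, 0.2407, 0.1464], E[r] = 0.4913, γ^t·E[r] = 0.240747, running G = 1.540052
t=3: π = [0.1828, 0.2265, 0.2094, 0.2329, 0.1483], E[r] = 0.4584, γ^t·E[r] = 0.157225, running G = 1.697277
t=4: π = [0.1836, 0.2269, 0.2109, 0.2307, 0.1478], E[r] = 0.4438, γ^t·E[r] = 0.106567, running G = 1.803844
t=5: π = [0.1839, 0.2272, 0.2111, 0.2301, 0.1478], E[r] = 0.4397, γ^t·E[r] = 0.073907, running G = 1.877751
t=6: π = [0.1840, 0.2272, 0.2111, 0.2299, 0.1477], E[r] = 0.4386, γ^t·E[r] = 0.051598, running G = 1.929349
t=7: π = [0.1840, 0.2272, 0.2112, 0.2298, 0.1477], E[r] = 0.4382, γ^t·E[r] = 0.036090, running G = 1.965439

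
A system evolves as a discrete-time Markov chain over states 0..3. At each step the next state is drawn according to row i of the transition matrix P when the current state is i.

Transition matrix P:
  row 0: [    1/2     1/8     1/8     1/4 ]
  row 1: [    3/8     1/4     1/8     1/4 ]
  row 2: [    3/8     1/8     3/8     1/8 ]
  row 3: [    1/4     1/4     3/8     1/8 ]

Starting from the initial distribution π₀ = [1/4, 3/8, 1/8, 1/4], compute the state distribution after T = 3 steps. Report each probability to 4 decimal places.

π = [0.3999, 0.1716, 0.2319, 0.1965]

t=0: π = [0.2500, 0.3750, 0.1250, 0.2500]
t=1: π = [0.3750, 0.2031, 0.2188, 0.2031]
t=2: π = [0.3965, 0.1758, 0.2305, 0.1973]
t=3: π = [0.3999, 0.1716, 0.2319, 0.1965]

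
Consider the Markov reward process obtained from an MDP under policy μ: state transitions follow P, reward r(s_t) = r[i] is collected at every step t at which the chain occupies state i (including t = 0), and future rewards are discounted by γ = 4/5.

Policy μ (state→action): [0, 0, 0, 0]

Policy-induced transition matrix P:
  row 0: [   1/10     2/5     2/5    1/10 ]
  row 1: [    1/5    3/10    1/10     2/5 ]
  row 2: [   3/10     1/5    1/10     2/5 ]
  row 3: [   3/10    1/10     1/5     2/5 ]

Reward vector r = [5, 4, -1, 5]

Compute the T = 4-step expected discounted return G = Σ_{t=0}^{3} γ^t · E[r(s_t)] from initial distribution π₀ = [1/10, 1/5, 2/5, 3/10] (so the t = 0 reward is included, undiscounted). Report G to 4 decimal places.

t=0: π = [0.1000, 0.2000, 0.4000, 0.3000], E[r] = 2.4000, γ^t·E[r] = 2.400000, running G = 2.400000
t=1: π = [0.2600, 0.2100, 0.1600, 0.3700], E[r] = 3.8300, γ^t·E[r] = 3.064000, running G = 5.464000
t=2: π = [0.2270, 0.2360, 0.2150, 0.3220], E[r] = 3.4740, γ^t·E[r] = 2.223360, running G = 7.687360
t=3: π = [0.2310, 0.2368, 0.2003, 0.3319], E[r] = 3.5614, γ^t·E[r] = 1.823437, running G = 9.510797

G = 9.5108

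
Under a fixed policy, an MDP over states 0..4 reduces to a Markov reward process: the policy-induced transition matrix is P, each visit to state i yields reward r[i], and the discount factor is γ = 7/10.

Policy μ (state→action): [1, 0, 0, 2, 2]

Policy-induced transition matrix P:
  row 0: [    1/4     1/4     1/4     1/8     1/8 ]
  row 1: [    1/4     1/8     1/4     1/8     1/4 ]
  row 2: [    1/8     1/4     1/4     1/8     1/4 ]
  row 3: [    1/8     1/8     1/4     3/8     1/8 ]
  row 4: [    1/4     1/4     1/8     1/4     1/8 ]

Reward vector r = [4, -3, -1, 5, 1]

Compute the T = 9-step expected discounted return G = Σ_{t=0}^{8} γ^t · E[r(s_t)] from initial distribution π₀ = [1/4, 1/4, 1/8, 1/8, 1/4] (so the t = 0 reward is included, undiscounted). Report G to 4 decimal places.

G = 3.4810

t=0: π = [0.2500, 0.2500, 0.1250, 0.1250, 0.2500], E[r] = 1.0000, γ^t·E[r] = 1.000000, running G = 1.000000
t=1: π = [0.2188, 0.2031, 0.2188, 0.1875, 0.1719], E[r] = 1.1563, γ^t·E[r] = 0.809375, running G = 1.809375
t=2: π = [0.1992, 0.2012, 0.2285, 0.1934, 0.1777], E[r] = 1.1094, γ^t·E[r] = 0.543594, running G = 2.352969
t=3: π = [0.1973, 0.2007, 0.2278, 0.1956, 0.1787], E[r] = 1.1157, γ^t·E[r] = 0.382693, running G = 2.735662
t=4: π = [0.1971, 0.2005, 0.2277, 0.1962, 0.1786], E[r] = 1.1190, γ^t·E[r] = 0.268662, running G = 3.004323
t=5: π = [0.1970, 0.2004, 0.2277, 0.1964, 0.1785], E[r] = 1.1195, γ^t·E[r] = 0.188161, running G = 3.192484
t=6: π = [0.1970, 0.2004, 0.2277, 0.1964, 0.1785], E[r] = 1.1196, γ^t·E[r] = 0.131724, running G = 3.324208
t=7: π = [0.1970, 0.2004, 0.2277, 0.1964, 0.1785], E[r] = 1.1197, γ^t·E[r] = 0.092209, running G = 3.416417
t=8: π = [0.1970, 0.2004, 0.2277, 0.1964, 0.1785], E[r] = 1.1197, γ^t·E[r] = 0.064547, running G = 3.480964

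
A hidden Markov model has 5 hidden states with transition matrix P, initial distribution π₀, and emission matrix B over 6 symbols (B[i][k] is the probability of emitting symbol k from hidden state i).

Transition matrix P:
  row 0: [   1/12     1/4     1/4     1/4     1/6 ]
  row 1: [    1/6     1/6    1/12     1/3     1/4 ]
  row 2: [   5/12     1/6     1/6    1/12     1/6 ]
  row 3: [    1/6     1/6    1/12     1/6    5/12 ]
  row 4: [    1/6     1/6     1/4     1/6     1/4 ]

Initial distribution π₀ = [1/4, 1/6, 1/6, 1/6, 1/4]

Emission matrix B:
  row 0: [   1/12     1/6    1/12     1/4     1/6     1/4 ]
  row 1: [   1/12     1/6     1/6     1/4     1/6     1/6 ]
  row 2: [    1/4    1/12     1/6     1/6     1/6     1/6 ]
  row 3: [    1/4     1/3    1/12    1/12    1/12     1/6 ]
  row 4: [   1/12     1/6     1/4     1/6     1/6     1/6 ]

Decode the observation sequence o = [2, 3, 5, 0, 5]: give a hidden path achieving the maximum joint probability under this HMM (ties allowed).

path = [4, 2, 0, 2, 0]

t=0: δ = [2.083e-02, 2.778e-02, 2.778e-02, 1.389e-02, 6.250e-02]  (obs o_0=2)
t=1: δ = [2.894e-03, 2.604e-03, 2.604e-03, 8.681e-04, 2.604e-03]  ψ = [2, 4, 4, 4, 4]  (obs o_1=3)
t=2: δ = [2.713e-04, 1.206e-04, 1.206e-04, 1.447e-04, 1.085e-04]  ψ = [2, 0, 0, 1, 1]  (obs o_2=5)
t=3: δ = [4.186e-06, 5.651e-06, 1.695e-05, 1.695e-05, 5.023e-06]  ψ = [2, 0, 0, 0, 3]  (obs o_3=0)
t=4: δ = [1.766e-06, 4.710e-07, 4.710e-07, 4.710e-07, 1.177e-06]  ψ = [2, 2, 2, 3, 3]  (obs o_4=5)
backtrack: best end state = 0; path = [4, 2, 0, 2, 0]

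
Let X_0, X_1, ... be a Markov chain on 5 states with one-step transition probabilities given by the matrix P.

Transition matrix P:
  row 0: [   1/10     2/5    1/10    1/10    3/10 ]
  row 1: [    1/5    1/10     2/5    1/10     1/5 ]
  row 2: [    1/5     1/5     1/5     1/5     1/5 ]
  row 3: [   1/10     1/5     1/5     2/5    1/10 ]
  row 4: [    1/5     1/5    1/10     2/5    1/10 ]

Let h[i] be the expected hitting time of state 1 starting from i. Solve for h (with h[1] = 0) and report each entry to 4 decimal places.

First-step conditioning: h[1] = 0; for i ≠ 1, h[i] = 1 + Σ_k P[i][k]·h[k].
  h[0] = 1 + 1/10·h[0] + 1/10·h[2] + 1/10·h[3] + 3/10·h[4]
  h[2] = 1 + 1/5·h[0] + 1/5·h[2] + 1/5·h[3] + 1/5·h[4]
  h[3] = 1 + 1/10·h[0] + 1/5·h[2] + 2/5·h[3] + 1/10·h[4]
  h[4] = 1 + 1/5·h[0] + 1/10·h[2] + 2/5·h[3] + 1/10·h[4]
Solving the 4×4 linear system over states ≠ 1 gives exactly h = [801/227, 0, 981/227, 1003/227, 985/227] (h[1] = 0 is the target).

h = [3.5286, 0.0000, 4.3216, 4.4185, 4.3392]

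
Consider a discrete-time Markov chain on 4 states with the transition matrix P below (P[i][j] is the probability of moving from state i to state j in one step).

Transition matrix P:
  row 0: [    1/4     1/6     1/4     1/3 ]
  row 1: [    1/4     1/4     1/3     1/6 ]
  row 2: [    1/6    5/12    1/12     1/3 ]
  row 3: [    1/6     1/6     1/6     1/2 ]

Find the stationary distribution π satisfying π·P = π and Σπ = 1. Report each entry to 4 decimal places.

Balance equations π_j = Σ_i π_i·P[i][j]:
  π_0 = 1/4·π_0 + 1/4·π_1 + 1/6·π_2 + 1/6·π_3
  π_1 = 1/6·π_0 + 1/4·π_1 + 5/12·π_2 + 1/6·π_3
  π_2 = 1/4·π_0 + 1/3·π_1 + 1/12·π_2 + 1/6·π_3
  normalize: π_0 + π_1 + π_2 + π_3 = 1
Solving the linear system gives exactly π = [153/752, 179/752, 155/752, 265/752].

π = [0.2035, 0.2380, 0.2061, 0.3524]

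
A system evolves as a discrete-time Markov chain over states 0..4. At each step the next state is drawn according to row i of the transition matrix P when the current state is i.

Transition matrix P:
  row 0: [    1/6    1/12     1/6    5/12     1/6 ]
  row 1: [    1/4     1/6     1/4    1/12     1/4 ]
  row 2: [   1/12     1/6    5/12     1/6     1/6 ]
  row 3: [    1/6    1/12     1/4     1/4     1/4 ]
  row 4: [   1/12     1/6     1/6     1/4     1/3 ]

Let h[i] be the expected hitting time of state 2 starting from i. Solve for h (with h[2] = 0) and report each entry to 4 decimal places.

First-step conditioning: h[2] = 0; for i ≠ 2, h[i] = 1 + Σ_k P[i][k]·h[k].
  h[0] = 1 + 1/6·h[0] + 1/12·h[1] + 5/12·h[3] + 1/6·h[4]
  h[1] = 1 + 1/4·h[0] + 1/6·h[1] + 1/12·h[3] + 1/4·h[4]
  h[3] = 1 + 1/6·h[0] + 1/12·h[1] + 1/4·h[3] + 1/4·h[4]
  h[4] = 1 + 1/12·h[0] + 1/6·h[1] + 1/4·h[3] + 1/3·h[4]
Solving the 4×4 linear system over states ≠ 2 gives exactly h = [9312/1865, 8712/1865, 0, 8652/1865, 9384/1865] (h[2] = 0 is the target).

h = [4.9930, 4.6713, 0.0000, 4.6391, 5.0316]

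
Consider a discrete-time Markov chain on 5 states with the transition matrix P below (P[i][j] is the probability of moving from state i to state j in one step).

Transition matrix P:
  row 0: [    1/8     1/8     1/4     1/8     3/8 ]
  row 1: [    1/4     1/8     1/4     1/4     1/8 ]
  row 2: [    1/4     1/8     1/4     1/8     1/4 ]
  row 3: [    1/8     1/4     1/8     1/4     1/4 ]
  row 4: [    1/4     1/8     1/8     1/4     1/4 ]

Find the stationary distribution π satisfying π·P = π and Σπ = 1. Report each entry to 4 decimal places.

π = [0.1999, 0.1501, 0.1929, 0.2009, 0.2562]

Balance equations π_j = Σ_i π_i·P[i][j]:
  π_0 = 1/8·π_0 + 1/4·π_1 + 1/4·π_2 + 1/8·π_3 + 1/4·π_4
  π_1 = 1/8·π_0 + 1/8·π_1 + 1/8·π_2 + 1/4·π_3 + 1/8·π_4
  π_2 = 1/4·π_0 + 1/4·π_1 + 1/4·π_2 + 1/8·π_3 + 1/8·π_4
  π_3 = 1/8·π_0 + 1/4·π_1 + 1/8·π_2 + 1/4·π_3 + 1/4·π_4
  normalize: π_0 + π_1 + π_2 + π_3 + π_4 = 1
Solving the linear system gives exactly π = [795/3977, 597/3977, 767/3977, 799/3977, 1019/3977].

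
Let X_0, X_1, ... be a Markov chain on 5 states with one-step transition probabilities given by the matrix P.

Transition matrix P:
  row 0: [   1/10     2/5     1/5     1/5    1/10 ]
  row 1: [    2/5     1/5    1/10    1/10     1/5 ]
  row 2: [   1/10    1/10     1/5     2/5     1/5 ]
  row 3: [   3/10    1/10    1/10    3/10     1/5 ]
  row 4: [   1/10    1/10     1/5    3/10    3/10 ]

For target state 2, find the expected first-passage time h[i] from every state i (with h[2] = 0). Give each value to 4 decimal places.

First-step conditioning: h[2] = 0; for i ≠ 2, h[i] = 1 + Σ_k P[i][k]·h[k].
  h[0] = 1 + 1/10·h[0] + 2/5·h[1] + 1/5·h[3] + 1/10·h[4]
  h[1] = 1 + 2/5·h[0] + 1/5·h[1] + 1/10·h[3] + 1/5·h[4]
  h[3] = 1 + 3/10·h[0] + 1/10·h[1] + 3/10·h[3] + 1/5·h[4]
  h[4] = 1 + 1/10·h[0] + 1/10·h[1] + 3/10·h[3] + 3/10·h[4]
Solving the 4×4 linear system over states ≠ 2 gives exactly h = [342/53, 1838/265, 0, 1854/265, 336/53] (h[2] = 0 is the target).

h = [6.4528, 6.9358, 0.0000, 6.9962, 6.3396]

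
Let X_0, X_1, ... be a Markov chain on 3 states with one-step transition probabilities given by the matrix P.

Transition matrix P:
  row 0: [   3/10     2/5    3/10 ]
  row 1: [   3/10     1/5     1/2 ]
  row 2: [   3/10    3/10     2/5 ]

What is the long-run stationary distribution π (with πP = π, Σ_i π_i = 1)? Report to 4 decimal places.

Balance equations π_j = Σ_i π_i·P[i][j]:
  π_0 = 3/10·π_0 + 3/10·π_1 + 3/10·π_2
  π_1 = 2/5·π_0 + 1/5·π_1 + 3/10·π_2
  normalize: π_0 + π_1 + π_2 = 1
Solving the linear system gives exactly π = [3/10, 3/10, 2/5].

π = [0.3000, 0.3000, 0.4000]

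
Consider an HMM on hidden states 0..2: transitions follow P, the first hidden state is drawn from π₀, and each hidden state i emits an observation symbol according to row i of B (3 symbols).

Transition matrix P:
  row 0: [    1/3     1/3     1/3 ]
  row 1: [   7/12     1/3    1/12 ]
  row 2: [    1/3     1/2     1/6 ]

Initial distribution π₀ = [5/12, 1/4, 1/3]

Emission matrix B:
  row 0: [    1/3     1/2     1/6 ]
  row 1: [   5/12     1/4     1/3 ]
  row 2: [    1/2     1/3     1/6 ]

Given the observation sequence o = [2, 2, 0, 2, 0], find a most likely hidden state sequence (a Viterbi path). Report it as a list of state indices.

t=0: δ = [6.944e-02, 8.333e-02, 5.556e-02]  (obs o_0=2)
t=1: δ = [8.102e-03, 9.259e-03, 3.858e-03]  ψ = [1, 1, 0]  (obs o_1=2)
t=2: δ = [1.800e-03, 1.286e-03, 1.350e-03]  ψ = [1, 1, 0]  (obs o_2=0)
t=3: δ = [1.250e-04, 2.251e-04, 1.000e-04]  ψ = [1, 2, 0]  (obs o_3=2)
t=4: δ = [4.376e-05, 3.126e-05, 2.084e-05]  ψ = [1, 1, 0]  (obs o_4=0)
backtrack: best end state = 0; path = [1, 0, 2, 1, 0]

path = [1, 0, 2, 1, 0]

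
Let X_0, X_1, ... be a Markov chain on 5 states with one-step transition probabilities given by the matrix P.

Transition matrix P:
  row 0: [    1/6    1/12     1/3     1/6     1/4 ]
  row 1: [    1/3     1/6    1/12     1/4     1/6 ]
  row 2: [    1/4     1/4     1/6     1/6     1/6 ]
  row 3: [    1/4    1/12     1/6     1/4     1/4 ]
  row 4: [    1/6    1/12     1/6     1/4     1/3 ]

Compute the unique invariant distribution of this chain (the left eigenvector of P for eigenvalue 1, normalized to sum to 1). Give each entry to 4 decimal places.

π = [0.2217, 0.1260, 0.1931, 0.2154, 0.2437]

Balance equations π_j = Σ_i π_i·P[i][j]:
  π_0 = 1/6·π_0 + 1/3·π_1 + 1/4·π_2 + 1/4·π_3 + 1/6·π_4
  π_1 = 1/12·π_0 + 1/6·π_1 + 1/4·π_2 + 1/12·π_3 + 1/12·π_4
  π_2 = 1/3·π_0 + 1/12·π_1 + 1/6·π_2 + 1/6·π_3 + 1/6·π_4
  π_3 = 1/6·π_0 + 1/4·π_1 + 1/6·π_2 + 1/4·π_3 + 1/4·π_4
  normalize: π_0 + π_1 + π_2 + π_3 + π_4 = 1
Solving the linear system gives exactly π = [1411/6364, 401/3182, 1229/6364, 1371/6364, 1551/6364].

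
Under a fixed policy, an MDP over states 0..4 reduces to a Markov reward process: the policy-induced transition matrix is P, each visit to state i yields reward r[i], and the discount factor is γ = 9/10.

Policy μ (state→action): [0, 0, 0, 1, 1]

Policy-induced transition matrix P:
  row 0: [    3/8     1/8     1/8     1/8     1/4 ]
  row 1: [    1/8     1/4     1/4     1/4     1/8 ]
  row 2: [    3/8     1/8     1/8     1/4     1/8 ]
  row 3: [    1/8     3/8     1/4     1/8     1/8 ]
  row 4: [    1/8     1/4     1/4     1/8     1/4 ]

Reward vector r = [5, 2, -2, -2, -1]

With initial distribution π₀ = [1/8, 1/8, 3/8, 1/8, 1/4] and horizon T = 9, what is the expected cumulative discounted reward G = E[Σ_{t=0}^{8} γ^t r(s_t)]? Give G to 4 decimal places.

G = 3.1542

t=0: π = [0.1250, 0.1250, 0.3750, 0.1250, 0.2500], E[r] = -0.3750, γ^t·E[r] = -0.375000, running G = -0.375000
t=1: π = [0.2500, 0.2031, 0.1875, 0.1875, 0.1719], E[r] = 0.7344, γ^t·E[r] = 0.660938, running G = 0.285938
t=2: π = [0.2344, 0.2188, 0.1953, 0.1738, 0.1777], E[r] = 0.6934, γ^t·E[r] = 0.561621, running G = 0.847559
t=3: π = [0.2324, 0.2180, 0.1963, 0.1768, 0.1765], E[r] = 0.6755, γ^t·E[r] = 0.492467, running G = 1.340025
t=4: π = [0.2322, 0.2185, 0.1964, 0.1768, 0.1761], E[r] = 0.6754, γ^t·E[r] = 0.443120, running G = 1.783145
t=5: π = [0.2321, 0.2185, 0.1964, 0.1769, 0.1760], E[r] = 0.6752, γ^t·E[r] = 0.398679, running G = 2.181824
t=6: π = [0.2321, 0.2185, 0.1964, 0.1769, 0.1760], E[r] = 0.6752, γ^t·E[r] = 0.358814, running G = 2.540639
t=7: π = [0.2321, 0.2185, 0.1964, 0.1769, 0.1760], E[r] = 0.6752, γ^t·E[r] = 0.322932, running G = 2.863570
t=8: π = [0.2321, 0.2185, 0.1964, 0.1769, 0.1760], E[r] = 0.6752, γ^t·E[r] = 0.290639, running G = 3.154209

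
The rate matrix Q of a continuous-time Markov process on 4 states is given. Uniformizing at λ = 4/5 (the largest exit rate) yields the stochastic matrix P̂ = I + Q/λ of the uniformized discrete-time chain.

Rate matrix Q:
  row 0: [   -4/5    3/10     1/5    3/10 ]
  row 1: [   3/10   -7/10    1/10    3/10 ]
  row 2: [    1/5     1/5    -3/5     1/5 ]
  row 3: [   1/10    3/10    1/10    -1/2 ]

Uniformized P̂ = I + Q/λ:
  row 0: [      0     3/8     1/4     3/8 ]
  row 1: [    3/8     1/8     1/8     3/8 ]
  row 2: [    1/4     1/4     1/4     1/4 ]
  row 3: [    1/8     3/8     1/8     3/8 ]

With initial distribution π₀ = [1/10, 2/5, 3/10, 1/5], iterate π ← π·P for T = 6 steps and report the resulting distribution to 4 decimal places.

π = [0.1928, 0.2831, 0.1705, 0.3537]

t=0: π = [0.1000, 0.4000, 0.3000, 0.2000]
t=1: π = [0.2500, 0.2375, 0.1750, 0.3375]
t=2: π = [0.1750, 0.2938, 0.1781, 0.3531]
t=3: π = [0.1988, 0.2793, 0.1691, 0.3527]
t=4: π = [0.1911, 0.2840, 0.1710, 0.3539]
t=5: π = [0.1935, 0.2826, 0.1703, 0.3536]
t=6: π = [0.1928, 0.2831, 0.1705, 0.3537]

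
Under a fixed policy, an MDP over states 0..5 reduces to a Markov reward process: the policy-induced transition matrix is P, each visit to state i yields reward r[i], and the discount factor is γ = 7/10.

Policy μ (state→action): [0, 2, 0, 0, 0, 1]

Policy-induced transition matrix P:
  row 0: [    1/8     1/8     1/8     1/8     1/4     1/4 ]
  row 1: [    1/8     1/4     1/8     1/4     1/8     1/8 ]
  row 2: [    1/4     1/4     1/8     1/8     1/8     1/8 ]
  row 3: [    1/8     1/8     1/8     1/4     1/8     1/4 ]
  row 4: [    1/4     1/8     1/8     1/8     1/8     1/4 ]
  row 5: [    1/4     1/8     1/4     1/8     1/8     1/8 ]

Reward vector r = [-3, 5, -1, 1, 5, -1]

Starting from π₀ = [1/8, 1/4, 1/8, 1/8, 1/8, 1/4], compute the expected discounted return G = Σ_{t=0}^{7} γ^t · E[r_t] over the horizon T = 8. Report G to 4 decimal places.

t=0: π = [0.1250, 0.2500, 0.1250, 0.1250, 0.1250, 0.2500], E[r] = 1.2500, γ^t·E[r] = 1.250000, running G = 1.250000
t=1: π = [0.1875, 0.1719, 0.1563, 0.1719, 0.1406, 0.1719], E[r] = 0.8438, γ^t·E[r] = 0.590625, running G = 1.840625
t=2: π = [0.1836, 0.1660, 0.1465, 0.1680, 0.1484, 0.1875], E[r] = 0.8555, γ^t·E[r] = 0.419180, running G = 2.259805
t=3: π = [0.1853, 0.1641, 0.1484, 0.1667, 0.1479, 0.1875], E[r] = 0.8350, γ^t·E[r] = 0.286392, running G = 2.546196
t=4: π = [0.1855, 0.1641, 0.1484, 0.1664, 0.1482, 0.1875], E[r] = 0.8351, γ^t·E[r] = 0.200503, running G = 2.746700
t=5: π = [0.1855, 0.1641, 0.1484, 0.1663, 0.1482, 0.1875], E[r] = 0.8351, γ^t·E[r] = 0.140350, running G = 2.887050
t=6: π = [0.1855, 0.1641, 0.1484, 0.1663, 0.1482, 0.1875], E[r] = 0.8351, γ^t·E[r] = 0.098245, running G = 2.985295
t=7: π = [0.1855, 0.1641, 0.1484, 0.1663, 0.1482, 0.1875], E[r] = 0.8351, γ^t·E[r] = 0.068772, running G = 3.054066

G = 3.0541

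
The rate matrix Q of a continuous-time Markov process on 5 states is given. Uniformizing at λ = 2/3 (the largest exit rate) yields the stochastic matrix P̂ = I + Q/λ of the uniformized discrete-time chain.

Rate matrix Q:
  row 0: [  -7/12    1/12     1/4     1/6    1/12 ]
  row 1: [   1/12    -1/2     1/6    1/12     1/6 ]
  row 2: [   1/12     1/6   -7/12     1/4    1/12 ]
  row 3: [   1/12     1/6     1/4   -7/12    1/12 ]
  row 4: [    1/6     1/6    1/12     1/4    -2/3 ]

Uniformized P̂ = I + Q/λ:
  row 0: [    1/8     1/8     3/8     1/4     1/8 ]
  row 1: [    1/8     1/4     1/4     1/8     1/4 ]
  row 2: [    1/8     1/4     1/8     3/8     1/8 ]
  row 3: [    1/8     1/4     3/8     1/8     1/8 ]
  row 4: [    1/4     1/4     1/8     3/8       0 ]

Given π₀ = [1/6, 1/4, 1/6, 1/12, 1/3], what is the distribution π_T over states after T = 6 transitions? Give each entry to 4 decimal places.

t=0: π = [0.1667, 0.2500, 0.1667, 0.0833, 0.3333]
t=1: π = [0.1667, 0.2292, 0.2188, 0.2708, 0.1146]
t=2: π = [0.1393, 0.2292, 0.2630, 0.2292, 0.1393]
t=3: π = [0.1424, 0.2326, 0.2458, 0.2430, 0.1362]
t=4: π = [0.1420, 0.2322, 0.2504, 0.2383, 0.1370]
t=5: π = [0.1421, 0.2322, 0.2491, 0.2396, 0.1369]
t=6: π = [0.1421, 0.2322, 0.2495, 0.2393, 0.1369]

π = [0.1421, 0.2322, 0.2495, 0.2393, 0.1369]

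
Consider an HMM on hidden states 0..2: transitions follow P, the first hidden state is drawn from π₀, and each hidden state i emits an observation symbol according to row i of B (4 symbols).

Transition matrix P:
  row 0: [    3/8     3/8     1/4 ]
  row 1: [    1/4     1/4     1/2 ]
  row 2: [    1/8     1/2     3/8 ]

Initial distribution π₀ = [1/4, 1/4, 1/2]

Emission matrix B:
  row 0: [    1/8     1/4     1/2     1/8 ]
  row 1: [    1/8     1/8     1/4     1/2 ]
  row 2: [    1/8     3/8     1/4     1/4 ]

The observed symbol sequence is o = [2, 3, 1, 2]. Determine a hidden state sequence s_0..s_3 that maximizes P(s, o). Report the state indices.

t=0: δ = [1.250e-01, 6.250e-02, 1.250e-01]  (obs o_0=2)
t=1: δ = [5.859e-03, 3.125e-02, 1.172e-02]  ψ = [0, 2, 2]  (obs o_1=3)
t=2: δ = [1.953e-03, 9.766e-04, 5.859e-03]  ψ = [1, 1, 1]  (obs o_2=1)
t=3: δ = [3.662e-04, 7.324e-04, 5.493e-04]  ψ = [0, 2, 2]  (obs o_3=2)
backtrack: best end state = 1; path = [2, 1, 2, 1]

path = [2, 1, 2, 1]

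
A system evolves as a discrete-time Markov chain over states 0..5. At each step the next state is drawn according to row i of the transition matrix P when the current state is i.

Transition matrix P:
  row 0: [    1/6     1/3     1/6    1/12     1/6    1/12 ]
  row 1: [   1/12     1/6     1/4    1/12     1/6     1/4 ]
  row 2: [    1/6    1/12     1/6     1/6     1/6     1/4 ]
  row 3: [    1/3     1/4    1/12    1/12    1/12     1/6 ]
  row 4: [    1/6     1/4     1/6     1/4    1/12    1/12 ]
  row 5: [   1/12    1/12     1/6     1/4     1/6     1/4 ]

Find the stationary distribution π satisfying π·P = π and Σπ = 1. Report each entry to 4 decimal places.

π = [0.1608, 0.1883, 0.1697, 0.1523, 0.1421, 0.1868]

Balance equations π_j = Σ_i π_i·P[i][j]:
  π_0 = 1/6·π_0 + 1/12·π_1 + 1/6·π_2 + 1/3·π_3 + 1/6·π_4 + 1/12·π_5
  π_1 = 1/3·π_0 + 1/6·π_1 + 1/12·π_2 + 1/4·π_3 + 1/4·π_4 + 1/12·π_5
  π_2 = 1/6·π_0 + 1/4·π_1 + 1/6·π_2 + 1/12·π_3 + 1/6·π_4 + 1/6·π_5
  π_3 = 1/12·π_0 + 1/12·π_1 + 1/6·π_2 + 1/12·π_3 + 1/4·π_4 + 1/4·π_5
  π_4 = 1/6·π_0 + 1/6·π_1 + 1/6·π_2 + 1/12·π_3 + 1/12·π_4 + 1/6·π_5
  normalize: π_0 + π_1 + π_2 + π_3 + π_4 + π_5 = 1
Solving the linear system gives exactly π = [45232/281311, 52969/281311, 47729/281311, 42843/281311, 39983/281311, 52555/281311].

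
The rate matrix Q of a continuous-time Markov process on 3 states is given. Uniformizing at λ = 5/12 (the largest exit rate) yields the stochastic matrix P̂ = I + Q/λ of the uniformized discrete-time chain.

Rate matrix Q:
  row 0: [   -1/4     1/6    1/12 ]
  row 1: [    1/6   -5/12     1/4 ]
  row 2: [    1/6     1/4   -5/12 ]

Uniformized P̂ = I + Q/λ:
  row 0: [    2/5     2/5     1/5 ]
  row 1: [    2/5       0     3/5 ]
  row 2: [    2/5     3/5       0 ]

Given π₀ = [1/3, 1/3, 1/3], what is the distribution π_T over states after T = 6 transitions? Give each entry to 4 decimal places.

t=0: π = [0.3333, 0.3333, 0.3333]
t=1: π = [0.4000, 0.3333, 0.2667]
t=2: π = [0.4000, 0.3200, 0.2800]
t=3: π = [0.4000, 0.3280, 0.2720]
t=4: π = [0.4000, 0.3232, 0.2768]
t=5: π = [0.4000, 0.3261, 0.2739]
t=6: π = [0.4000, 0.3244, 0.2756]

π = [0.4000, 0.3244, 0.2756]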